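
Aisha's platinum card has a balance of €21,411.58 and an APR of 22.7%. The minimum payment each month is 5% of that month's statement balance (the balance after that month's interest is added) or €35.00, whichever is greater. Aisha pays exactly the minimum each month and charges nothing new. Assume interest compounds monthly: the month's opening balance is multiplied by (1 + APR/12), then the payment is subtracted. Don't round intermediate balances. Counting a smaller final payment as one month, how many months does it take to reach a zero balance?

131 months

Monthly rate r = 22.7%/12 = 1.89167% = 0.0189167.
While 5% of the post-interest balance exceeds €35.00, each month B ← (B·(1+r))·(1 − 0.05), i.e. B shrinks by the factor (1+r)·0.95 = 0.96797.
This holds for months 1–106. Entering month 107 the balance is €679.28; 5% of the post-interest balance is now below €35.00, so the flat €35.00 minimum applies from here.
From month 107 a fixed €35.00 at rate r clears €679.28 in 25 more payments. Total: 106 + 25 = 131 months.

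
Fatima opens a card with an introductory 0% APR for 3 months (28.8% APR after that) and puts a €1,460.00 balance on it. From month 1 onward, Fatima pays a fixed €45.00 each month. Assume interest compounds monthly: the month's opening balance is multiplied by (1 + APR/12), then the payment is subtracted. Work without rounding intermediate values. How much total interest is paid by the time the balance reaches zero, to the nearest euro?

Promo months 1–3 at r₀ = 0%/12 = 0; months 4+ at r₁ = 28.8%/12 = 0.024.
After month 3 (no interest yet): B = €1,460.00 − 3·€45.00 = €1,325.00.
Then at r₁ with €45.00/mo: n₂ = −ln(1 − r₁·B/P)/ln(1+r₁) ≈ 51.71 → 52 more payments.
Total paid = 54·€45.00 + €32.18 = €2,462.18; interest = €2,462.18 − €1,460.00 = €1,002.18.

€1,002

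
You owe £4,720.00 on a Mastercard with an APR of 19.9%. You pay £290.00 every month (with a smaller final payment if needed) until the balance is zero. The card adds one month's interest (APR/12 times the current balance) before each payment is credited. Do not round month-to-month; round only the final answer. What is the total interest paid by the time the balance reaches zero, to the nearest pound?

£827

Monthly rate r = 19.9%/12 = 1.65833% = 0.0165833.
Payoff takes n = ⌈−ln(1 − rB₀/P)/ln(1+r)⌉ = ⌈19.127⌉ = 20 payments; the last is £37.04.
Total paid = 19·£290.00 + £37.04 = £5,547.04.
Total interest = total paid − principal = £5,547.04 − £4,720.00 = £827.04.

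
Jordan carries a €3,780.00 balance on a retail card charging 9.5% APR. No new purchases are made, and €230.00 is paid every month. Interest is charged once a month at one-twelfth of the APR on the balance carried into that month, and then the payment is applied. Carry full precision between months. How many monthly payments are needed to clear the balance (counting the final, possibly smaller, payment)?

18 payments

Monthly rate r = 9.5%/12 = 0.791667% = 0.00791667.
Recurrence: B ← B·(1+r) − €230.00.
Month 1: interest €29.93; balance after payment €3,579.93.
Month 2: interest €28.34; balance after payment €3,378.27.
Closed form: n = −ln(1 − rB₀/P)/ln(1+r) = −ln(0.86989)/ln(1.00792) ≈ 17.676, so the balance reaches zero during payment 18.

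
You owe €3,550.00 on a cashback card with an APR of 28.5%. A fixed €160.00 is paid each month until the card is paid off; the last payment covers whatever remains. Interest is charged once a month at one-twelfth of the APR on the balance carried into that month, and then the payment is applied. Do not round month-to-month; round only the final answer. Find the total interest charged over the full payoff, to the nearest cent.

€1,552.77

Monthly rate r = 28.5%/12 = 2.375% = 0.02375.
Payoff takes n = ⌈−ln(1 − rB₀/P)/ln(1+r)⌉ = ⌈31.891⌉ = 32 payments; the last is €142.77.
Total paid = 31·€160.00 + €142.77 = €5,102.77.
Total interest = total paid − principal = €5,102.77 − €3,550.00 = €1,552.77.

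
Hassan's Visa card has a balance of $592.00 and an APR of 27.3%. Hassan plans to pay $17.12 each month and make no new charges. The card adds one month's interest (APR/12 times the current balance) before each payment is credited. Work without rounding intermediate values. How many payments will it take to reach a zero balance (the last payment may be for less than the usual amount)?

Monthly rate r = 27.3%/12 = 2.275% = 0.02275.
Recurrence: B ← B·(1+r) − $17.12.
Month 1: interest $13.47; balance after payment $588.35.
Month 2: interest $13.38; balance after payment $584.61.
Closed form: n = −ln(1 − rB₀/P)/ln(1+r) = −ln(0.21332)/ln(1.02275) ≈ 68.680, so the balance reaches zero during payment 69.

69 payments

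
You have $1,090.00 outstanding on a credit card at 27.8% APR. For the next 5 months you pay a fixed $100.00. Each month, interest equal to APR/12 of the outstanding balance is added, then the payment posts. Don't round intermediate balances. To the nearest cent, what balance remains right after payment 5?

$698.54

Monthly rate r = 27.8%/12 = 2.31667% = 0.0231667.
Each month: B ← B·(1+r) − $100.00.
Month 1: interest $25.25; balance after payment $1,015.25.
Month 2: interest $23.52; balance after payment $938.77.
Month 3: interest $21.75; balance after payment $860.52.
Month 4: interest $19.94; balance after payment $780.46.
Month 5: interest $18.08; balance after payment $698.54.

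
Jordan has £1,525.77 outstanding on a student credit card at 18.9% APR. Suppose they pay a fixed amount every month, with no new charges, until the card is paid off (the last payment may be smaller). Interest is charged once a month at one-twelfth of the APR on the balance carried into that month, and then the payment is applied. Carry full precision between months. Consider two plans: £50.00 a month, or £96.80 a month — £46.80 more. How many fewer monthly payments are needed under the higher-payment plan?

Monthly rate r = 18.9%/12 = 1.575% = 0.01575.
At £50.00/mo: n = ⌈−ln(1 − rB₀/P)/ln(1+r)⌉ = 42 payments (last £46.09); total interest = total paid − £1,525.77 = £570.32.
At £96.80/mo: 19 payments (last £25.32); total interest £241.95.
Payments saved = 42 − 19 = 23.

23 fewer payments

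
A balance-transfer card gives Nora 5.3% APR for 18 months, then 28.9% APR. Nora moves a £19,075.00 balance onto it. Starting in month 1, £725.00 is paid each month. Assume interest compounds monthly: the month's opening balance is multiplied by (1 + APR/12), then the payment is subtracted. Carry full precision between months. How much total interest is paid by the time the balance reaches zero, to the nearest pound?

Promo months 1–18 at r₀ = 5.3%/12 = 0.00441667; months 19+ at r₁ = 28.9%/12 = 0.0240833.
After month 18: iterate B ← B·(1+r₀) − £725.00 for 18 months → £7,098.10.
Then at r₁ with £725.00/mo: n₂ = −ln(1 − r₁·B/P)/ln(1+r₁) ≈ 11.30 → 12 more payments.
Total paid = 29·£725.00 + £219.11 = £21,244.11; interest = £21,244.11 − £19,075.00 = £2,169.11.

£2,169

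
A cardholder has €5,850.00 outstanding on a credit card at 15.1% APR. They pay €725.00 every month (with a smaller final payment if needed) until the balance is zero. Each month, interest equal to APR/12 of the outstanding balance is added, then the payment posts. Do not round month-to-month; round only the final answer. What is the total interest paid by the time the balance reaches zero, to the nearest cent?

Monthly rate r = 15.1%/12 = 1.25833% = 0.0125833.
Payoff takes n = ⌈−ln(1 − rB₀/P)/ln(1+r)⌉ = ⌈8.562⌉ = 9 payments; the last is €408.60.
Total paid = 8·€725.00 + €408.60 = €6,208.60.
Total interest = total paid − principal = €6,208.60 − €5,850.00 = €358.60.

€358.60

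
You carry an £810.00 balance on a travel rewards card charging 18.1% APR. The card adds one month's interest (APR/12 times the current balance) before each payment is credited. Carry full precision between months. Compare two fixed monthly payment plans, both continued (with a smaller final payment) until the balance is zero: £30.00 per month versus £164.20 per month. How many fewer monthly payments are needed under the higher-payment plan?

29 fewer payments

Monthly rate r = 18.1%/12 = 1.50833% = 0.0150833.
At £30.00/mo: n = ⌈−ln(1 − rB₀/P)/ln(1+r)⌉ = 35 payments (last £28.03); total interest = total paid − £810.00 = £238.03.
At £164.20/mo: 6 payments (last £27.22); total interest £38.22.
Payments saved = 35 − 6 = 29.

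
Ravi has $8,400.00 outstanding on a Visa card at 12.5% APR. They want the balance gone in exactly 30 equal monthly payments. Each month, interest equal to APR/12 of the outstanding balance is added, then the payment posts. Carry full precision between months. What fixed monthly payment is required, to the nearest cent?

Monthly rate r = 12.5%/12 = 1.04167% = 0.0104167.
Level-payment amortization: P = B₀·r / (1 − (1+r)^(−n)) = 8400.00·0.0104167 / (1 − 1.01042^(−30)).
Denominator 1 − (1+r)^(−30) = 0.267200839.
P = 87.5 / 0.267200839 ≈ 327.47.

$327.47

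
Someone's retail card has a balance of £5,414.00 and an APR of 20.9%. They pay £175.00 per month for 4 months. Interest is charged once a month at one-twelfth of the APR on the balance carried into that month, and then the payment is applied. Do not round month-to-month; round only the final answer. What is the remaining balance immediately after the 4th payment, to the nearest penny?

£5,082.64

Monthly rate r = 20.9%/12 = 1.74167% = 0.0174167.
Each month: B ← B·(1+r) − £175.00.
Month 1: interest £94.29; balance after payment £5,333.29.
Month 2: interest £92.89; balance after payment £5,251.18.
Month 3: interest £91.46; balance after payment £5,167.64.
Month 4: interest £90.00; balance after payment £5,082.64.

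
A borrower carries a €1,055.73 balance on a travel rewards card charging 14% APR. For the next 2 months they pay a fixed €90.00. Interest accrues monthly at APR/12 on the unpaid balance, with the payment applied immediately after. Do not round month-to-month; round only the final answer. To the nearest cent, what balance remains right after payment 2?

Monthly rate r = 14%/12 = 1.16667% = 0.0116667.
Each month: B ← B·(1+r) − €90.00.
Month 1: interest €12.32; balance after payment €978.05.
Month 2: interest €11.41; balance after payment €899.46.

€899.46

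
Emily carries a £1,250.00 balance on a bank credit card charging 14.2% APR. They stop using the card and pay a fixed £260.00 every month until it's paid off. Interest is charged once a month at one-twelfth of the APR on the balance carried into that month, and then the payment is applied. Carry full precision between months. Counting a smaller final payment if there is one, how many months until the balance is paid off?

Monthly rate r = 14.2%/12 = 1.18333% = 0.0118333.
Recurrence: B ← B·(1+r) − £260.00.
Month 1: interest £14.79; balance after payment £1,004.79.
Month 2: interest £11.89; balance after payment £756.68.
Month 3: interest £8.95; balance after payment £505.64.
Month 4: interest £5.98; balance after payment £251.62.
Month 5: interest £2.98; balance after payment £0.00.

5 payments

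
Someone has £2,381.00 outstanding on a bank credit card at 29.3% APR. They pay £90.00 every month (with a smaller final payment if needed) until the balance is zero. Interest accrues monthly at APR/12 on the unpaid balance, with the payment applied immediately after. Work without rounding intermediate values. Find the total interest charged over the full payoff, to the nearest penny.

Monthly rate r = 29.3%/12 = 2.44167% = 0.0244167.
Payoff takes n = ⌈−ln(1 − rB₀/P)/ln(1+r)⌉ = ⌈43.043⌉ = 44 payments; the last is £3.89.
Total paid = 43·£90.00 + £3.89 = £3,873.89.
Total interest = total paid − principal = £3,873.89 − £2,381.00 = £1,492.89.

£1,492.89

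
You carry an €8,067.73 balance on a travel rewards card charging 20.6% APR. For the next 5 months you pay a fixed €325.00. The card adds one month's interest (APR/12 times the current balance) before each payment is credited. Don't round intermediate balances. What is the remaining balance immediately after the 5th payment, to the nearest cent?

€7,102.64

Monthly rate r = 20.6%/12 = 1.71667% = 0.0171667.
Each month: B ← B·(1+r) − €325.00.
Month 1: interest €138.50; balance after payment €7,881.23.
Month 2: interest €135.29; balance after payment €7,691.52.
Month 3: interest €132.04; balance after payment €7,498.56.
Month 4: interest €128.73; balance after payment €7,302.28.
Month 5: interest €125.36; balance after payment €7,102.64.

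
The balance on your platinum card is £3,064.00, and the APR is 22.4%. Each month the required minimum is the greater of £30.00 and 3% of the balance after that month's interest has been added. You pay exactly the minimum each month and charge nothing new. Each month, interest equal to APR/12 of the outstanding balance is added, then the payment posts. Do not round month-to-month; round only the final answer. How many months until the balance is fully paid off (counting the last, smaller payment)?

147 months

Monthly rate r = 22.4%/12 = 1.86667% = 0.0186667.
While 3% of the post-interest balance exceeds £30.00, each month B ← (B·(1+r))·(1 − 0.03), i.e. B shrinks by the factor (1+r)·0.97 = 0.98811.
This holds for months 1–96. Entering month 97 the balance is £971.53; 3% of the post-interest balance is now below £30.00, so the flat £30.00 minimum applies from here.
From month 97 a fixed £30.00 at rate r clears £971.53 in 51 more payments. Total: 96 + 51 = 147 months.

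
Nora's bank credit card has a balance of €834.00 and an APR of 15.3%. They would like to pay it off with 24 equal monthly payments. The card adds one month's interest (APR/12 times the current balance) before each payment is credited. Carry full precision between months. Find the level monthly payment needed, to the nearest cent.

Monthly rate r = 15.3%/12 = 1.275% = 0.01275.
Level-payment amortization: P = B₀·r / (1 − (1+r)^(−n)) = 834.00·0.01275 / (1 − 1.01275^(−24)).
Denominator 1 − (1+r)^(−24) = 0.262187591.
P = 10.6335 / 0.262187591 ≈ 40.56.

€40.56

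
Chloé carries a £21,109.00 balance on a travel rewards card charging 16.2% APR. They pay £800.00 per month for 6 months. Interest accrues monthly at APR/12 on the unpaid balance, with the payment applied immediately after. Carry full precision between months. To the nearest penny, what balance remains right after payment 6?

Monthly rate r = 16.2%/12 = 1.35% = 0.0135.
Each month: B ← B·(1+r) − £800.00.
Month 1: interest £284.97; balance after payment £20,593.97.
Month 2: interest £278.02; balance after payment £20,071.99.
Month 3: interest £270.97; balance after payment £19,542.96.
Month 4: interest £263.83; balance after payment £19,006.79.
Month 5: interest £256.59; balance after payment £18,463.38.
Month 6: interest £249.26; balance after payment £17,912.64.

£17,912.64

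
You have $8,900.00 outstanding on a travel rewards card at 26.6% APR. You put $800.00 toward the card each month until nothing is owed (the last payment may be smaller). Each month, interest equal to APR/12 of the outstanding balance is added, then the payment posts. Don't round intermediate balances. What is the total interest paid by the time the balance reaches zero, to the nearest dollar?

Monthly rate r = 26.6%/12 = 2.21667% = 0.0221667.
Payoff takes n = ⌈−ln(1 − rB₀/P)/ln(1+r)⌉ = ⌈12.915⌉ = 13 payments; the last is $733.00.
Total paid = 12·$800.00 + $733.00 = $10,333.00.
Total interest = total paid − principal = $10,333.00 − $8,900.00 = $1,433.00.

$1,433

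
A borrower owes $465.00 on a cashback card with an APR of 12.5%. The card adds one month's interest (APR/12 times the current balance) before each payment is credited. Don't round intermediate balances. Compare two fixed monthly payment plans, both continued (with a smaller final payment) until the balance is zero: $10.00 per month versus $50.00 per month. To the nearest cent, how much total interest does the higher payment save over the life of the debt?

Monthly rate r = 12.5%/12 = 1.04167% = 0.0104167.
At $10.00/mo: n = ⌈−ln(1 − rB₀/P)/ln(1+r)⌉ = 64 payments (last $9.19); total interest = total paid − $465.00 = $174.19.
At $50.00/mo: 10 payments (last $41.67); total interest $26.67.
Interest saved = $174.19 − $26.67 = $147.52.

$147.52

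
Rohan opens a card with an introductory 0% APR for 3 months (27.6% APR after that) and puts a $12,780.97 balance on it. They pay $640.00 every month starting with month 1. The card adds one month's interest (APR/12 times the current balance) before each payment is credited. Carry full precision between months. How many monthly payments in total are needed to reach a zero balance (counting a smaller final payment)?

25 months

Promo months 1–3 at r₀ = 0%/12 = 0; months 4+ at r₁ = 27.6%/12 = 0.023.
After month 3 (no interest yet): B = $12,780.97 − 3·$640.00 = $10,860.97.
Then at r₁ with $640.00/mo: n₂ = −ln(1 − r₁·B/P)/ln(1+r₁) ≈ 21.76 → 22 more payments.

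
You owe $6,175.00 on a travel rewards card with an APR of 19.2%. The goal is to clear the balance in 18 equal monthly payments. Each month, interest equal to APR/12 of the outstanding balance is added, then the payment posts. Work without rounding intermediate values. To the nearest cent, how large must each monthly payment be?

Monthly rate r = 19.2%/12 = 1.6% = 0.016.
Level-payment amortization: P = B₀·r / (1 − (1+r)^(−n)) = 6175.00·0.016 / (1 − 1.016^(−18)).
Denominator 1 − (1+r)^(−18) = 0.248527215.
P = 98.8 / 0.248527215 ≈ 397.54.

$397.54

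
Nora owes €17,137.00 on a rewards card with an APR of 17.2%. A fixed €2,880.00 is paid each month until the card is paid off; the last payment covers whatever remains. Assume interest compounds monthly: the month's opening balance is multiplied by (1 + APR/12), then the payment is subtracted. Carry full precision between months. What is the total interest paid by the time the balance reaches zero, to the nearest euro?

€907

Monthly rate r = 17.2%/12 = 1.43333% = 0.0143333.
Payoff takes n = ⌈−ln(1 − rB₀/P)/ln(1+r)⌉ = ⌈6.264⌉ = 7 payments; the last is €764.25.
Total paid = 6·€2,880.00 + €764.25 = €18,044.25.
Total interest = total paid − principal = €18,044.25 − €17,137.00 = €907.25.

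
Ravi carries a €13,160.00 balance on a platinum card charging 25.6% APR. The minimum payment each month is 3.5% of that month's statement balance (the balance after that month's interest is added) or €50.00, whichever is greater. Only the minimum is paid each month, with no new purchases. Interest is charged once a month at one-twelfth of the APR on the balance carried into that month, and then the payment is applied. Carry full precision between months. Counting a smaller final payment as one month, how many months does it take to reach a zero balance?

198 months

Monthly rate r = 25.6%/12 = 2.13333% = 0.0213333.
While 3.5% of the post-interest balance exceeds €50.00, each month B ← (B·(1+r))·(1 − 0.035), i.e. B shrinks by the factor (1+r)·0.965 = 0.98559.
This holds for months 1–155. Entering month 156 the balance is €1,386.61; 3.5% of the post-interest balance is now below €50.00, so the flat €50.00 minimum applies from here.
From month 156 a fixed €50.00 at rate r clears €1,386.61 in 43 more payments. Total: 155 + 43 = 198 months.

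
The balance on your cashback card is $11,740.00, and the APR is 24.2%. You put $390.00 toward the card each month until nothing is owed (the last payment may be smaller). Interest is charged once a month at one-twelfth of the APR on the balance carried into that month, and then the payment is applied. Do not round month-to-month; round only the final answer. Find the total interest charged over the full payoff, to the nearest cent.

Monthly rate r = 24.2%/12 = 2.01667% = 0.0201667.
Payoff takes n = ⌈−ln(1 − rB₀/P)/ln(1+r)⌉ = ⌈46.785⌉ = 47 payments; the last is $307.00.
Total paid = 46·$390.00 + $307.00 = $18,247.00.
Total interest = total paid − principal = $18,247.00 − $11,740.00 = $6,507.00.

$6,507.00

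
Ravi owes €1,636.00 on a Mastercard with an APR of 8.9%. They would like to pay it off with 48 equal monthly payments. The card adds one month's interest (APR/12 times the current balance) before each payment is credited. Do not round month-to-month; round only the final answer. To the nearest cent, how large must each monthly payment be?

Monthly rate r = 8.9%/12 = 0.741667% = 0.00741667.
Level-payment amortization: P = B₀·r / (1 − (1+r)^(−n)) = 1636.00·0.00741667 / (1 − 1.00742^(−48)).
Denominator 1 − (1+r)^(−48) = 0.298606582.
P = 12.1337 / 0.298606582 ≈ 40.63.

€40.63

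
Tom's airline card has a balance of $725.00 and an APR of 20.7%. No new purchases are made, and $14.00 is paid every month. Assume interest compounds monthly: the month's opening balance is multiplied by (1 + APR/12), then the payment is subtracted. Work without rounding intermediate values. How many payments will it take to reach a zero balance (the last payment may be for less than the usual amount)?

Monthly rate r = 20.7%/12 = 1.725% = 0.01725.
Recurrence: B ← B·(1+r) − $14.00.
Month 1: interest $12.51; balance after payment $723.51.
Month 2: interest $12.48; balance after payment $721.99.
Closed form: n = −ln(1 − rB₀/P)/ln(1+r) = −ln(0.1067)/ln(1.01725) ≈ 130.841, so the balance reaches zero during payment 131.

131 months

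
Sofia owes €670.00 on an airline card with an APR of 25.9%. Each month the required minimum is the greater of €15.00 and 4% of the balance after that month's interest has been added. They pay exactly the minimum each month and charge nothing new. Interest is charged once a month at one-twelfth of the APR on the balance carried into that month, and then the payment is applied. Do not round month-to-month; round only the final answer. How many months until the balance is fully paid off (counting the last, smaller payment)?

Monthly rate r = 25.9%/12 = 2.15833% = 0.0215833.
While 4% of the post-interest balance exceeds €15.00, each month B ← (B·(1+r))·(1 − 0.04), i.e. B shrinks by the factor (1+r)·0.96 = 0.98072.
This holds for months 1–31. Entering month 32 the balance is €366.41; 4% of the post-interest balance is now below €15.00, so the flat €15.00 minimum applies from here.
From month 32 a fixed €15.00 at rate r clears €366.41 in 36 more payments. Total: 31 + 36 = 67 months.

67 months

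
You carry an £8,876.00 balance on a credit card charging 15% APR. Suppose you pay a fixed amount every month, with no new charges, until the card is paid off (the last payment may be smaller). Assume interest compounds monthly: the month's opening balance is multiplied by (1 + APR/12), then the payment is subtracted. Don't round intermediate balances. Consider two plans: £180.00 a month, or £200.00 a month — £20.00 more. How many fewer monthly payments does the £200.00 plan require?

Monthly rate r = 15%/12 = 1.25% = 0.0125.
At £180.00/mo: n = ⌈−ln(1 − rB₀/P)/ln(1+r)⌉ = 78 payments (last £23.19); total interest = total paid − £8,876.00 = £5,007.19.
At £200.00/mo: 66 payments (last £26.80); total interest £4,150.80.
Payments saved = 78 − 66 = 12.

12 fewer payments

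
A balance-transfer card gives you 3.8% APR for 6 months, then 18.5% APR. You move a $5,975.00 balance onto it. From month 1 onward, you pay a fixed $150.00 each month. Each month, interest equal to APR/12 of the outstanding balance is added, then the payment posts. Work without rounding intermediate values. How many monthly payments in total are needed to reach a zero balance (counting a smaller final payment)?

Promo months 1–6 at r₀ = 3.8%/12 = 0.00316667; months 7+ at r₁ = 18.5%/12 = 0.0154167.
After month 6: iterate B ← B·(1+r₀) − $150.00 for 6 months → $5,182.27.
Then at r₁ with $150.00/mo: n₂ = −ln(1 − r₁·B/P)/ln(1+r₁) ≈ 49.72 → 50 more payments.

56 payments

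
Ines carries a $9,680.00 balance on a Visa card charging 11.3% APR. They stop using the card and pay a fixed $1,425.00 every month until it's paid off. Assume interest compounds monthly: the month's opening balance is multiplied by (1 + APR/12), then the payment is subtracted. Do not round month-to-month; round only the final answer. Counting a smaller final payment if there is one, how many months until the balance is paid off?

8 months

Monthly rate r = 11.3%/12 = 0.941667% = 0.00941667.
Recurrence: B ← B·(1+r) − $1,425.00.
Month 1: interest $91.15; balance after payment $8,346.15.
Month 2: interest $78.59; balance after payment $6,999.75.
Closed form: n = −ln(1 − rB₀/P)/ln(1+r) = −ln(0.93603)/ln(1.00942) ≈ 7.053, so the balance reaches zero during payment 8.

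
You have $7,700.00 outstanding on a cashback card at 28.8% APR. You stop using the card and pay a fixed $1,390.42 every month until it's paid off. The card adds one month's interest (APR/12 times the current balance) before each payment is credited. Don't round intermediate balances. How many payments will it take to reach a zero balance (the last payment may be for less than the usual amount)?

7 months

Monthly rate r = 28.8%/12 = 2.4% = 0.024.
Recurrence: B ← B·(1+r) − $1,390.42.
Month 1: interest $184.80; balance after payment $6,494.38.
Month 2: interest $155.87; balance after payment $5,259.83.
Closed form: n = −ln(1 − rB₀/P)/ln(1+r) = −ln(0.86709)/ln(1.024) ≈ 6.013, so the balance reaches zero during payment 7.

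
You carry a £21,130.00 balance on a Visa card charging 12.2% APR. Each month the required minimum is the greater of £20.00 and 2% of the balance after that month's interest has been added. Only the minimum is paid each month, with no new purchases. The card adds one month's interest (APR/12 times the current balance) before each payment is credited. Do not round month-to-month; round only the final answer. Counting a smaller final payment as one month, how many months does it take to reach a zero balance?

Monthly rate r = 12.2%/12 = 1.01667% = 0.0101667.
While 2% of the post-interest balance exceeds £20.00, each month B ← (B·(1+r))·(1 − 0.02), i.e. B shrinks by the factor (1+r)·0.98 = 0.98996.
This holds for months 1–304. Entering month 305 the balance is £984.26; 2% of the post-interest balance is now below £20.00, so the flat £20.00 minimum applies from here.
From month 305 a fixed £20.00 at rate r clears £984.26 in 69 more payments. Total: 304 + 69 = 373 months.

373 months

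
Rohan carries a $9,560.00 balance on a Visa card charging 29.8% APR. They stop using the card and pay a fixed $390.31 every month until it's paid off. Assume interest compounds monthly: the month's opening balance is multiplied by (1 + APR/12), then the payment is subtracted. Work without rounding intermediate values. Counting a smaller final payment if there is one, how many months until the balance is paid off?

Monthly rate r = 29.8%/12 = 2.48333% = 0.0248333.
Recurrence: B ← B·(1+r) − $390.31.
Month 1: interest $237.41; balance after payment $9,407.10.
Month 2: interest $233.61; balance after payment $9,250.40.
Closed form: n = −ln(1 − rB₀/P)/ln(1+r) = −ln(0.39175)/ln(1.02483) ≈ 38.204, so the balance reaches zero during payment 39.

39 payments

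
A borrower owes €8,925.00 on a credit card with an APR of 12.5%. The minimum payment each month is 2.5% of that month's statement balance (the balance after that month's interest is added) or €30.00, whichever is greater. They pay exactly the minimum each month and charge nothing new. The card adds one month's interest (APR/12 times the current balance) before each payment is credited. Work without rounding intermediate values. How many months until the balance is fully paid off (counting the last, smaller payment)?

Monthly rate r = 12.5%/12 = 1.04167% = 0.0104167.
While 2.5% of the post-interest balance exceeds €30.00, each month B ← (B·(1+r))·(1 − 0.025), i.e. B shrinks by the factor (1+r)·0.975 = 0.98516.
This holds for months 1–135. Entering month 136 the balance is €1,185.22; 2.5% of the post-interest balance is now below €30.00, so the flat €30.00 minimum applies from here.
From month 136 a fixed €30.00 at rate r clears €1,185.22 in 52 more payments. Total: 135 + 52 = 187 months.

187 months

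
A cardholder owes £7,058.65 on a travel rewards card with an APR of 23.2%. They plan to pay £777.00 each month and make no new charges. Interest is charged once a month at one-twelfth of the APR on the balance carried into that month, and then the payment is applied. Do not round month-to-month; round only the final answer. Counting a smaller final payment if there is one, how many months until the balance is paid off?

11 months

Monthly rate r = 23.2%/12 = 1.93333% = 0.0193333.
Recurrence: B ← B·(1+r) − £777.00.
Month 1: interest £136.47; balance after payment £6,418.12.
Month 2: interest £124.08; balance after payment £5,765.20.
Closed form: n = −ln(1 − rB₀/P)/ln(1+r) = −ln(0.82437)/ln(1.01933) ≈ 10.086, so the balance reaches zero during payment 11.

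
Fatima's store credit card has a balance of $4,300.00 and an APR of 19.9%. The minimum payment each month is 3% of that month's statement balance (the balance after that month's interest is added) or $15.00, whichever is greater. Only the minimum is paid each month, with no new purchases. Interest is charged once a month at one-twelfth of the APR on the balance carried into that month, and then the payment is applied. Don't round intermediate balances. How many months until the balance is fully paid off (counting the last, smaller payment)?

Monthly rate r = 19.9%/12 = 1.65833% = 0.0165833.
While 3% of the post-interest balance exceeds $15.00, each month B ← (B·(1+r))·(1 − 0.03), i.e. B shrinks by the factor (1+r)·0.97 = 0.98609.
This holds for months 1–155. Entering month 156 the balance is $490.06; 3% of the post-interest balance is now below $15.00, so the flat $15.00 minimum applies from here.
From month 156 a fixed $15.00 at rate r clears $490.06 in 48 more payments. Total: 155 + 48 = 203 months.

203 months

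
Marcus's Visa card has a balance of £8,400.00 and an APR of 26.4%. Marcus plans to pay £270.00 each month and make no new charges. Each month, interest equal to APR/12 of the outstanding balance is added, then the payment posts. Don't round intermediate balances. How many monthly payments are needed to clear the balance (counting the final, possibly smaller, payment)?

54 months

Monthly rate r = 26.4%/12 = 2.2% = 0.022.
Recurrence: B ← B·(1+r) − £270.00.
Month 1: interest £184.80; balance after payment £8,314.80.
Month 2: interest £182.93; balance after payment £8,227.73.
Closed form: n = −ln(1 − rB₀/P)/ln(1+r) = −ln(0.31556)/ln(1.022) ≈ 53.003, so the balance reaches zero during payment 54.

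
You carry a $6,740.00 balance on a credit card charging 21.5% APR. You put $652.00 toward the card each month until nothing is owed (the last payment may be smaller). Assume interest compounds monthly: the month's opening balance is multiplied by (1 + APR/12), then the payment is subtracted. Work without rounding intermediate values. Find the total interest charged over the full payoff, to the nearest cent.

$781.83

Monthly rate r = 21.5%/12 = 1.79167% = 0.0179167.
Payoff takes n = ⌈−ln(1 − rB₀/P)/ln(1+r)⌉ = ⌈11.534⌉ = 12 payments; the last is $349.83.
Total paid = 11·$652.00 + $349.83 = $7,521.83.
Total interest = total paid − principal = $7,521.83 − $6,740.00 = $781.83.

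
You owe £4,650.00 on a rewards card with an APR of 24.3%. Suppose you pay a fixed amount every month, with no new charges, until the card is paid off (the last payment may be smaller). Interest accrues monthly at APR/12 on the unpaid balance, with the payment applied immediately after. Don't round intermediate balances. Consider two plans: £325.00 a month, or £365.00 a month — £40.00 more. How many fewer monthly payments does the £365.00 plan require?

Monthly rate r = 24.3%/12 = 2.025% = 0.02025.
At £325.00/mo: n = ⌈−ln(1 − rB₀/P)/ln(1+r)⌉ = 18 payments (last £21.28); total interest = total paid − £4,650.00 = £896.28.
At £365.00/mo: 15 payments (last £322.83); total interest £782.83.
Payments saved = 18 − 15 = 3.

3 fewer payments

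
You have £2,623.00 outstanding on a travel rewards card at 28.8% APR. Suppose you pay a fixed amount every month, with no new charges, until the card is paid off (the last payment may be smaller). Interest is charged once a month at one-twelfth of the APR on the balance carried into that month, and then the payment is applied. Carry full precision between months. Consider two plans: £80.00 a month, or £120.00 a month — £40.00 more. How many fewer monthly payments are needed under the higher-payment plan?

Monthly rate r = 28.8%/12 = 2.4% = 0.024.
At £80.00/mo: n = ⌈−ln(1 − rB₀/P)/ln(1+r)⌉ = 66 payments (last £15.05); total interest = total paid − £2,623.00 = £2,592.05.
At £120.00/mo: 32 payments (last £42.76); total interest £1,139.76.
Payments saved = 66 − 32 = 34.

34 fewer payments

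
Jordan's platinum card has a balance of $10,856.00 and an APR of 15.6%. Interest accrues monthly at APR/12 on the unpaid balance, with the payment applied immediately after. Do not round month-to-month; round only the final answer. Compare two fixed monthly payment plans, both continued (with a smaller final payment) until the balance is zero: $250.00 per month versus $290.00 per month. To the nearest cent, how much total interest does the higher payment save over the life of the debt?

$1,118.82

Monthly rate r = 15.6%/12 = 1.3% = 0.013.
At $250.00/mo: n = ⌈−ln(1 − rB₀/P)/ln(1+r)⌉ = 65 payments (last $90.37); total interest = total paid − $10,856.00 = $5,234.37.
At $290.00/mo: 52 payments (last $181.55); total interest $4,115.55.
Interest saved = $5,234.37 − $4,115.55 = $1,118.82.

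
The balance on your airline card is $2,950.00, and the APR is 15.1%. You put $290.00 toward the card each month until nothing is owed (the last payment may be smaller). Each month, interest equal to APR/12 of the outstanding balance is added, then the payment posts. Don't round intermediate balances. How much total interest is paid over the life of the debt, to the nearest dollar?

$227

Monthly rate r = 15.1%/12 = 1.25833% = 0.0125833.
Payoff takes n = ⌈−ln(1 − rB₀/P)/ln(1+r)⌉ = ⌈10.953⌉ = 11 payments; the last is $276.54.
Total paid = 10·$290.00 + $276.54 = $3,176.54.
Total interest = total paid − principal = $3,176.54 − $2,950.00 = $226.54.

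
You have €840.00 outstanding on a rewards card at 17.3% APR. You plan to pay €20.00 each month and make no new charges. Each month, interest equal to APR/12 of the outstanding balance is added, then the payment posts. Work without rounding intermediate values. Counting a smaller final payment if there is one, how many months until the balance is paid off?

65 payments

Monthly rate r = 17.3%/12 = 1.44167% = 0.0144167.
Recurrence: B ← B·(1+r) − €20.00.
Month 1: interest €12.11; balance after payment €832.11.
Month 2: interest €12.00; balance after payment €824.11.
Closed form: n = −ln(1 − rB₀/P)/ln(1+r) = −ln(0.3945)/ln(1.01442) ≈ 64.982, so the balance reaches zero during payment 65.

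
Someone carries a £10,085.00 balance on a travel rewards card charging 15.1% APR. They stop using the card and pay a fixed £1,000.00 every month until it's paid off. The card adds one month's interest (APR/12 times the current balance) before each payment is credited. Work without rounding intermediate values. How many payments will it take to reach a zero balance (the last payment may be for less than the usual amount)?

Monthly rate r = 15.1%/12 = 1.25833% = 0.0125833.
Recurrence: B ← B·(1+r) − £1,000.00.
Month 1: interest £126.90; balance after payment £9,211.90.
Month 2: interest £115.92; balance after payment £8,327.82.
Closed form: n = −ln(1 − rB₀/P)/ln(1+r) = −ln(0.8731)/ln(1.01258) ≈ 10.852, so the balance reaches zero during payment 11.

11 payments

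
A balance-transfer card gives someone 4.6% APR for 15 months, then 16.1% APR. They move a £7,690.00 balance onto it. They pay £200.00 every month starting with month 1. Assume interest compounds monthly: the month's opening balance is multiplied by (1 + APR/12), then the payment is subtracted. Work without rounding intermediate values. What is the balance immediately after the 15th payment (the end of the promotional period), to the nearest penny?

Promo months 1–15 at r₀ = 4.6%/12 = 0.00383333; months 16+ at r₁ = 16.1%/12 = 0.0134167.
After month 15: iterate B ← B·(1+r₀) − £200.00 for 15 months → £5,062.39.

£5,062.39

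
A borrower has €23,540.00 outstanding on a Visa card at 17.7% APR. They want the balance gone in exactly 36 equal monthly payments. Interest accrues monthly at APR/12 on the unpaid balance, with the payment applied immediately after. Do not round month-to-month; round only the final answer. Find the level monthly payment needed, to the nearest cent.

Monthly rate r = 17.7%/12 = 1.475% = 0.01475.
Level-payment amortization: P = B₀·r / (1 − (1+r)^(−n)) = 23540.00·0.01475 / (1 − 1.01475^(−36)).
Denominator 1 − (1+r)^(−36) = 0.409698563.
P = 347.215 / 0.409698563 ≈ 847.49.

€847.49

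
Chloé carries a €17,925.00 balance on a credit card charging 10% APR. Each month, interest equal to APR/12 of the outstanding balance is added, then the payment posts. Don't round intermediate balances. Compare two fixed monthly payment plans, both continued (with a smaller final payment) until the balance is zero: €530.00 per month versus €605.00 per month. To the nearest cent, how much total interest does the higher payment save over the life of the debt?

€471.04

Monthly rate r = 10%/12 = 0.833333% = 0.00833333.
At €530.00/mo: n = ⌈−ln(1 − rB₀/P)/ln(1+r)⌉ = 40 payments (last €473.39); total interest = total paid − €17,925.00 = €3,218.39.
At €605.00/mo: 35 payments (last €102.35); total interest €2,747.35.
Interest saved = €3,218.39 − €2,747.35 = €471.04.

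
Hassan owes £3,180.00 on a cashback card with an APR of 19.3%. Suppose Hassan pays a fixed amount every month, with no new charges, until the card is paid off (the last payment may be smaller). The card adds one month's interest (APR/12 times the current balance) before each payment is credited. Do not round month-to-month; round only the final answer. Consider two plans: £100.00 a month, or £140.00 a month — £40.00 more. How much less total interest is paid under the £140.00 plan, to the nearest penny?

Monthly rate r = 19.3%/12 = 1.60833% = 0.0160833.
At £100.00/mo: n = ⌈−ln(1 − rB₀/P)/ln(1+r)⌉ = 45 payments (last £89.56); total interest = total paid − £3,180.00 = £1,309.56.
At £140.00/mo: 29 payments (last £69.48); total interest £809.48.
Interest saved = £1,309.56 − £809.48 = £500.08.

£500.08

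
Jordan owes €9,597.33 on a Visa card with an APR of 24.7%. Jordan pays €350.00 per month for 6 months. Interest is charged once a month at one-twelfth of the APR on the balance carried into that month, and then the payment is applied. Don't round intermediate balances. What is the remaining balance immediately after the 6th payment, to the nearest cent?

€8,634.22

Monthly rate r = 24.7%/12 = 2.05833% = 0.0205833.
Each month: B ← B·(1+r) − €350.00.
Month 1: interest €197.55; balance after payment €9,444.88.
Month 2: interest €194.41; balance after payment €9,289.28.
Month 3: interest €191.20; balance after payment €9,130.49.
Month 4: interest €187.94; balance after payment €8,968.42.
Month 5: interest €184.60; balance after payment €8,803.02.
Month 6: interest €181.20; balance after payment €8,634.22.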